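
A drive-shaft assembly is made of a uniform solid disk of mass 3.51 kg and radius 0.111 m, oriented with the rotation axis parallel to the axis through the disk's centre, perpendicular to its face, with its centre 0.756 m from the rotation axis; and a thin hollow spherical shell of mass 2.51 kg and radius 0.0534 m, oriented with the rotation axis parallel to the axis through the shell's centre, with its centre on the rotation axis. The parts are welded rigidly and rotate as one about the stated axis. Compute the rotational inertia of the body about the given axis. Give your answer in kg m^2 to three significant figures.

Solid disk: I_cm = (1/2)MR² = (1/2)(3.51)(0.111)² = 0.021623 kg m^2; centre at d = 0.756 m, so I = I_cm + Md² gives I = 0.021623 + (3.51)(0.756)² = 2.0277 kg m^2.
Spherical shell: I_cm = (2/3)MR² = (2/3)(2.51)(0.0534)² = 0.0047716 kg m^2; axis through the centre, so I = 0.0047716 kg m^2.
Total I = 2.0277 + 0.0047716 = 2.0325 kg m^2.

2.03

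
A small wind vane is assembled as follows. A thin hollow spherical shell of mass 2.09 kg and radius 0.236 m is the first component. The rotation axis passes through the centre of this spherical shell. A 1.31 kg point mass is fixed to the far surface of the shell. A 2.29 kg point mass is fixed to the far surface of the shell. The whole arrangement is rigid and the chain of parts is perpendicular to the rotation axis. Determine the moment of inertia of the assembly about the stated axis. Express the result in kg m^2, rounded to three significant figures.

0.278

Spherical shell: I_cm = (2/3)MR² = (2/3)(2.09)(0.236)² = 0.077603 kg m^2; axis through the centre, so I = 0.077603 kg m^2.
Point mass: I_cm = 0; centre at d = 0.236 m, so the parallel axis theorem gives I = 0 + (1.31)(0.236)² = 0.072962 kg m^2.
Point mass: I_cm = 0; centre at d = 0.236 m, so the parallel axis theorem gives I = 0 + (2.29)(0.236)² = 0.12754 kg m^2.
Total I = 0.077603 + 0.072962 + 0.12754 = 0.27811 kg m^2.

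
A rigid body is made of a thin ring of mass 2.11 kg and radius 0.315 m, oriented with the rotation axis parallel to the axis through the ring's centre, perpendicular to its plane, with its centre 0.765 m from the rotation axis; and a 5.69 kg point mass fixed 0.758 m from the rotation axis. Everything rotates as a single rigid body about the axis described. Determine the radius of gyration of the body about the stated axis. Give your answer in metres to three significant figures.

0.777

Thin ring: I_cm = MR² = (2.11)(0.315)² = 0.20936 kg m²; centre at d = 0.765 m, so I = I_cm + Md² gives I = 0.20936 + (2.11)(0.765)² = 1.4442 kg m².
Point mass: I_cm = 0; centre at d = 0.758 m, so I = I_cm + Md² gives I = 0 + (5.69)(0.758)² = 3.2693 kg m².
Total I = 4.7135 kg m²; total mass M = 7.8 kg.
k = √(I/M) = √(4.7135/7.8) = 0.77736 m.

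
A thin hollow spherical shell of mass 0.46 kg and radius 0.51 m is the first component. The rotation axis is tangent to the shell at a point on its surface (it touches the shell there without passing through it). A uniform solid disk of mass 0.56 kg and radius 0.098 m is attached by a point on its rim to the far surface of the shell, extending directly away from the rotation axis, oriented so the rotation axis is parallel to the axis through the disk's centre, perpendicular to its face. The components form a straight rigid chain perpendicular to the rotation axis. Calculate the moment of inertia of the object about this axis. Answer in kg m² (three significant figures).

Spherical shell: I_cm = (2/3)MR² = (2/3)(0.46)(0.51)² = 0.079764 kg m²; centre at d = 0.51 m, so I = I_cm + Md² gives I = 0.079764 + (0.46)(0.51)² = 0.19941 kg m².
Solid disk: I_cm = (1/2)MR² = (1/2)(0.56)(0.098)² = 0.0026891 kg m²; centre at d = 0.51 + 0.51 + 0.098 = 1.118 m, so I = I_cm + Md² gives I = 0.0026891 + (0.56)(1.118)² = 0.70265 kg m².
Total I = 0.19941 + 0.70265 = 0.90206 kg m².

0.902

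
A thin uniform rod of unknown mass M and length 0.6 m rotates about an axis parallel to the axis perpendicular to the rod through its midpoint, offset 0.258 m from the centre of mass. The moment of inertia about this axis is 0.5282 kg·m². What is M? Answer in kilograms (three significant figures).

I = I_cm + Md² = (1/12)ML² + Md² = M·[0.0833333·(0.6)² + (0.258)²] = M·0.096564.
So M = 0.5282 / 0.096564 = 5.4699 kg.

5.47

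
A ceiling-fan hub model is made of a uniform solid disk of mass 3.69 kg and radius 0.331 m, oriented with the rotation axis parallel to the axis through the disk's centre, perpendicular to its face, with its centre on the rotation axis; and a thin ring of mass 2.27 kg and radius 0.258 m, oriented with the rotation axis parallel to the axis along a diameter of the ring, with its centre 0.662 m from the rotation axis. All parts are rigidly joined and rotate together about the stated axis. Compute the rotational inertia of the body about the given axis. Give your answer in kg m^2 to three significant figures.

Solid disk: I_cm = (1/2)MR² = (1/2)(3.69)(0.331)² = 0.20214 kg m^2; axis through the centre, so I = 0.20214 kg m^2.
Thin ring: I_cm = (1/2)MR² = (1/2)(2.27)(0.258)² = 0.07555 kg m^2; centre at d = 0.662 m, so I = I_cm + Md² gives I = 0.07555 + (2.27)(0.662)² = 1.0704 kg m^2.
Total I = 0.20214 + 1.0704 = 1.2725 kg m^2.

1.27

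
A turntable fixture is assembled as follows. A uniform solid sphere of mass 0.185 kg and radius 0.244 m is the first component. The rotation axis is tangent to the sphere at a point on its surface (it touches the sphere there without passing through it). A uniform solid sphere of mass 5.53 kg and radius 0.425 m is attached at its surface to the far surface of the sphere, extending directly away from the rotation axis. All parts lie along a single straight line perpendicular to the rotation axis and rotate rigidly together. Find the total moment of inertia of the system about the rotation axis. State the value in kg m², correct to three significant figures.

Solid sphere: I_cm = (2/5)MR² = (2/5)(0.185)(0.244)² = 0.0044057 kg m²; centre at d = 0.244 m, so the parallel axis theorem gives I = 0.0044057 + (0.185)(0.244)² = 0.01542 kg m².
Solid sphere: I_cm = (2/5)MR² = (2/5)(5.53)(0.425)² = 0.39954 kg m²; centre at d = 0.244 + 0.244 + 0.425 = 0.913 m, so the parallel axis theorem gives I = 0.39954 + (5.53)(0.913)² = 5.0092 kg m².
Total I = 0.01542 + 5.0092 = 5.0246 kg m².

5.02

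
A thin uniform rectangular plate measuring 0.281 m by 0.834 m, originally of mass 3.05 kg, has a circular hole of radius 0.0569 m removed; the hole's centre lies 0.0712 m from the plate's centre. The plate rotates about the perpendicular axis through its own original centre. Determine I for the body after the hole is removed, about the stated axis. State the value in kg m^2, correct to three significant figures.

Unpierced body about its centre: I₀ = (1/12)M(a²+b²) = (1/12)(3.05)[(0.281)² + (0.834)²] = 0.19686 kg m^2.
The removed disk has mass m = M·πr²/(ab) = (3.05)·π(0.0569)²/(0.281·0.834) = 0.13237 kg (same uniform areal density).
Its moment of inertia about the rotation axis (parallel-axis theorem): I_hole = (1/2)mr² + md² = (1/2)(0.13237)(0.0569)² + (0.13237)(0.0712)² = 0.00088535 kg m^2.
Treating the hole as negative mass, I = I₀ − I_hole = 0.19686 − 0.00088535 = 0.19597 kg m^2.

0.196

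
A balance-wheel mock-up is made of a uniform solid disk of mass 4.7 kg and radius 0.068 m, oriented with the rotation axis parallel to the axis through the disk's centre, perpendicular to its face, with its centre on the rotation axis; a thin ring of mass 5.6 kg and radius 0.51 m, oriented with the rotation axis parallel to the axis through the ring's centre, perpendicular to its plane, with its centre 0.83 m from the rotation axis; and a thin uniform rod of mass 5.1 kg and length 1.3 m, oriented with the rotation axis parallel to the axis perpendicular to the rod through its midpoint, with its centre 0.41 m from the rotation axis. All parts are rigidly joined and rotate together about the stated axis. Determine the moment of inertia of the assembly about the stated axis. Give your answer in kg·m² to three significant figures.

Solid disk: I_cm = (1/2)MR² = (1/2)(4.7)(0.068)² = 0.010866 kg·m²; axis through the centre, so I = 0.010866 kg·m².
Thin ring: I_cm = MR² = (5.6)(0.51)² = 1.4566 kg·m²; centre at d = 0.83 m, so the parallel axis theorem gives I = 1.4566 + (5.6)(0.83)² = 5.3144 kg·m².
Thin rod: I_cm = (1/12)ML² = (1/12)(5.1)(1.3)² = 0.71825 kg·m²; centre at d = 0.41 m, so the parallel axis theorem gives I = 0.71825 + (5.1)(0.41)² = 1.5756 kg·m².
Total I = 0.010866 + 5.3144 + 1.5756 = 6.9008 kg·m².

6.90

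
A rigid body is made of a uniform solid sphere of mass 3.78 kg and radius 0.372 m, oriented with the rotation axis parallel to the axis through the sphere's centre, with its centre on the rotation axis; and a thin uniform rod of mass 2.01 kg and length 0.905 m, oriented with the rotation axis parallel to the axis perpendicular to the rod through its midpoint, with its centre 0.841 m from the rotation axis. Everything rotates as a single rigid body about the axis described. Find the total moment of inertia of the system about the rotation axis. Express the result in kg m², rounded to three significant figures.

Solid sphere: I_cm = (2/5)MR² = (2/5)(3.78)(0.372)² = 0.20924 kg m²; axis through the centre, so I = 0.20924 kg m².
Thin rod: I_cm = (1/12)ML² = (1/12)(2.01)(0.905)² = 0.13719 kg m²; centre at d = 0.841 m, so the parallel axis theorem gives I = 0.13719 + (2.01)(0.841)² = 1.5588 kg m².
Total I = 0.20924 + 1.5588 = 1.7681 kg m².

1.77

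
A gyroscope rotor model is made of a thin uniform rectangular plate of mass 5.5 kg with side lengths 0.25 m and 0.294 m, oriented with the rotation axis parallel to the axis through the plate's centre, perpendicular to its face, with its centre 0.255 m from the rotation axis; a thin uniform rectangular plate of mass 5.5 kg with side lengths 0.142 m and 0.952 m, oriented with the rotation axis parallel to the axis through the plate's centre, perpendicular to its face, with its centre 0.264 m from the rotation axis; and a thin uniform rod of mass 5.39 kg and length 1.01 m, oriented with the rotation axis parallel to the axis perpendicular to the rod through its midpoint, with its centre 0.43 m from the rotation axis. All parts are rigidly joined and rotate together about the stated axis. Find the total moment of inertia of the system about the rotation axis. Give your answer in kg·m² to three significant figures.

2.69

Rectangular plate: I_cm = (1/12)M(a²+b²) = (1/12)(5.5)[(0.25)² + (0.294)²] = 0.068262 kg·m²; centre at d = 0.255 m, so I = I_cm + Md² gives I = 0.068262 + (5.5)(0.255)² = 0.4259 kg·m².
Rectangular plate: I_cm = (1/12)M(a²+b²) = (1/12)(5.5)[(0.142)² + (0.952)²] = 0.42463 kg·m²; centre at d = 0.264 m, so I = I_cm + Md² gives I = 0.42463 + (5.5)(0.264)² = 0.80796 kg·m².
Thin rod: I_cm = (1/12)ML² = (1/12)(5.39)(1.01)² = 0.45819 kg·m²; centre at d = 0.43 m, so I = I_cm + Md² gives I = 0.45819 + (5.39)(0.43)² = 1.4548 kg·m².
Total I = 0.4259 + 0.80796 + 1.4548 = 2.6887 kg·m².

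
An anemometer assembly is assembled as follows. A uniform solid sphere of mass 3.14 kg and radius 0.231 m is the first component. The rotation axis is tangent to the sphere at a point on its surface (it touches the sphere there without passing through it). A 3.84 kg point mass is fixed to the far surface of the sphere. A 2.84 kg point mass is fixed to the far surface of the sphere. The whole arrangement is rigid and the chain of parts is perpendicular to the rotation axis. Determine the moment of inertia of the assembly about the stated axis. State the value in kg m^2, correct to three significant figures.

Solid sphere: I_cm = (2/5)MR² = (2/5)(3.14)(0.231)² = 0.067021 kg m^2; centre at d = 0.231 m, so the parallel axis theorem gives I = 0.067021 + (3.14)(0.231)² = 0.23457 kg m^2.
Point mass: I_cm = 0; centre at d = 0.231 + 0.231 = 0.462 m, so the parallel axis theorem gives I = 0 + (3.84)(0.462)² = 0.81962 kg m^2.
Point mass: I_cm = 0; centre at d = 0.231 + 0.231 = 0.462 m, so the parallel axis theorem gives I = 0 + (2.84)(0.462)² = 0.60618 kg m^2.
Total I = 0.23457 + 0.81962 + 0.60618 = 1.6604 kg m^2.

1.66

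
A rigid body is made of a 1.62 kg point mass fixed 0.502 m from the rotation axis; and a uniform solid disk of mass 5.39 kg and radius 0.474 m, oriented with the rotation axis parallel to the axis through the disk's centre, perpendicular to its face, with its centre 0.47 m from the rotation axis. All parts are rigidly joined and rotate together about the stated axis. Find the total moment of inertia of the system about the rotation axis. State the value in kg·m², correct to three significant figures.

Point mass: I_cm = 0; centre at d = 0.502 m, so I = I_cm + Md² gives I = 0 + (1.62)(0.502)² = 0.40825 kg·m².
Solid disk: I_cm = (1/2)MR² = (1/2)(5.39)(0.474)² = 0.6055 kg·m²; centre at d = 0.47 m, so I = I_cm + Md² gives I = 0.6055 + (5.39)(0.47)² = 1.7962 kg·m².
Total I = 0.40825 + 1.7962 = 2.2044 kg·m².

2.20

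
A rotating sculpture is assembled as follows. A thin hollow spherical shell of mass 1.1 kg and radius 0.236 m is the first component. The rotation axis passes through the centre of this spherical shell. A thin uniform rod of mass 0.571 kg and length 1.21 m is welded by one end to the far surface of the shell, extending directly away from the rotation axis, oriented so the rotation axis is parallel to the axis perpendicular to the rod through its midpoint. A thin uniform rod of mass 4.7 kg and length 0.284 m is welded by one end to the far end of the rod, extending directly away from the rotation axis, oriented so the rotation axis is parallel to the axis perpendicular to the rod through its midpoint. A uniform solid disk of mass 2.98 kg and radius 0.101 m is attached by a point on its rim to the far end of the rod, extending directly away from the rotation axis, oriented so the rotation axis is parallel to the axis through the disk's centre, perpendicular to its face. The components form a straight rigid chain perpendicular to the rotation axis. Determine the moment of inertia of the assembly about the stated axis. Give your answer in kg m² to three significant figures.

22.4

Spherical shell: I_cm = (2/3)MR² = (2/3)(1.1)(0.236)² = 0.040844 kg m²; axis through the centre, so I = 0.040844 kg m².
Thin rod: I_cm = (1/12)ML² = (1/12)(0.571)(1.21)² = 0.069667 kg m²; centre at d = 0.236 + 0.605 = 0.841 m, so the parallel axis theorem gives I = 0.069667 + (0.571)(0.841)² = 0.47352 kg m².
Thin rod: I_cm = (1/12)ML² = (1/12)(4.7)(0.284)² = 0.03159 kg m²; centre at d = 0.236 + 0.605 + 0.605 + 0.142 = 1.588 m, so the parallel axis theorem gives I = 0.03159 + (4.7)(1.588)² = 11.884 kg m².
Solid disk: I_cm = (1/2)MR² = (1/2)(2.98)(0.101)² = 0.015199 kg m²; centre at d = 0.236 + 0.605 + 0.605 + 0.142 + 0.142 + 0.101 = 1.831 m, so the parallel axis theorem gives I = 0.015199 + (2.98)(1.831)² = 10.006 kg m².
Total I = 0.040844 + 0.47352 + 11.884 + 10.006 = 22.404 kg m².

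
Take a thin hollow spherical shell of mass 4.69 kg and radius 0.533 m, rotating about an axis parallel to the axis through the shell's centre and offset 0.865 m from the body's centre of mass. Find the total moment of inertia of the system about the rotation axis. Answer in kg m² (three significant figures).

4.40

I_cm = (2/3)MR² = (2/3)(4.69)(0.533)² = 0.88825 kg m²; centre at d = 0.865 m, so the parallel axis theorem gives I = 0.88825 + (4.69)(0.865)² = 4.3974 kg m².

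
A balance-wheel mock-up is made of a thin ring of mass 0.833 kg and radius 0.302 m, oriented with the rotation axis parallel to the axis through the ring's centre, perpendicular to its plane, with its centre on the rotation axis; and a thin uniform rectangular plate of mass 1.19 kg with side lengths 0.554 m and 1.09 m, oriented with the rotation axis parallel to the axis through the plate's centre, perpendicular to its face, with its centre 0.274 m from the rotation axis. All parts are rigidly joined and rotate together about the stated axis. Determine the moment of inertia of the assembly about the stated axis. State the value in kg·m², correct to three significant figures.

0.314

Thin ring: I_cm = MR² = (0.833)(0.302)² = 0.075973 kg·m²; axis through the centre, so I = 0.075973 kg·m².
Rectangular plate: I_cm = (1/12)M(a²+b²) = (1/12)(1.19)[(0.554)² + (1.09)²] = 0.14826 kg·m²; centre at d = 0.274 m, so I = I_cm + Md² gives I = 0.14826 + (1.19)(0.274)² = 0.2376 kg·m².
Total I = 0.075973 + 0.2376 = 0.31357 kg·m².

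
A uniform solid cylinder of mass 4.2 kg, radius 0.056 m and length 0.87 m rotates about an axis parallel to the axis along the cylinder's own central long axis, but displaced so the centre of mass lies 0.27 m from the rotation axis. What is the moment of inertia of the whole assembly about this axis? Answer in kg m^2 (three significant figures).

I_cm = (1/2)MR² = (1/2)(4.2)(0.056)² = 0.0065856 kg m^2; centre at d = 0.27 m, so the parallel axis theorem gives I = 0.0065856 + (4.2)(0.27)² = 0.31277 kg m^2.

0.313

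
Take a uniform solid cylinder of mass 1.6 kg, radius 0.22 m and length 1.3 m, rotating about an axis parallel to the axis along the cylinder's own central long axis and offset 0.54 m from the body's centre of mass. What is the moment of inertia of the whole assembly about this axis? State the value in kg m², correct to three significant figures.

I_cm = (1/2)MR² = (1/2)(1.6)(0.22)² = 0.03872 kg m²; centre at d = 0.54 m, so the parallel axis theorem gives I = 0.03872 + (1.6)(0.54)² = 0.50528 kg m².

0.505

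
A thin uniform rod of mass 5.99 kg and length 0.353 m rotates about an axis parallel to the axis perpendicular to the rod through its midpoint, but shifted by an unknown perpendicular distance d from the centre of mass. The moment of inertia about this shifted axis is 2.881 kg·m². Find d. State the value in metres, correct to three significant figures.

About the centre-of-mass axis, I_cm = (1/12)ML² = (1/12)(5.99)(0.353)² = 0.062201 kg·m².
Parallel axis theorem: I = I_cm + Md², so Md² = 2.881 − 0.062201 = 2.8188 kg·m².
d = √(2.8188 / 5.99) = 0.68599 m.

0.686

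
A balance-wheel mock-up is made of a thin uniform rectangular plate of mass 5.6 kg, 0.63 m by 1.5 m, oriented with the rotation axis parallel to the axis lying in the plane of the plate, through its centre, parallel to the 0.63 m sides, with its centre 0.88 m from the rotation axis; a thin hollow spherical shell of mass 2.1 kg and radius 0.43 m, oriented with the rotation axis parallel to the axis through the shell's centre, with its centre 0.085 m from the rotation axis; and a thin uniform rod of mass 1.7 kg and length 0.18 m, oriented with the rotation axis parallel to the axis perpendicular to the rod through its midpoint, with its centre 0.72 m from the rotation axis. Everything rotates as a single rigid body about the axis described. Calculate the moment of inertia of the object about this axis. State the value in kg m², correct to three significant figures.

6.55

Rectangular plate: I_cm = (1/12)Mb² = (1/12)(5.6)(1.5)² = 1.05 kg m²; centre at d = 0.88 m, so the parallel axis theorem gives I = 1.05 + (5.6)(0.88)² = 5.3866 kg m².
Spherical shell: I_cm = (2/3)MR² = (2/3)(2.1)(0.43)² = 0.25886 kg m²; centre at d = 0.085 m, so the parallel axis theorem gives I = 0.25886 + (2.1)(0.085)² = 0.27403 kg m².
Thin rod: I_cm = (1/12)ML² = (1/12)(1.7)(0.18)² = 0.00459 kg m²; centre at d = 0.72 m, so the parallel axis theorem gives I = 0.00459 + (1.7)(0.72)² = 0.88587 kg m².
Total I = 5.3866 + 0.27403 + 0.88587 = 6.5465 kg m².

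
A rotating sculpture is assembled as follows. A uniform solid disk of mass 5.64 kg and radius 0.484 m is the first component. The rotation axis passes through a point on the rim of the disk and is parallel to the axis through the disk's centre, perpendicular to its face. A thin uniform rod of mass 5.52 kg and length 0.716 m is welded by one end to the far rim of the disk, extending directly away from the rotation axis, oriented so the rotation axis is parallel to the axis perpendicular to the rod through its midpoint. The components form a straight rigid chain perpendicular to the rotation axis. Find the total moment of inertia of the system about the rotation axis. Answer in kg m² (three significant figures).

11.9

Solid disk: I_cm = (1/2)MR² = (1/2)(5.64)(0.484)² = 0.6606 kg m²; centre at d = 0.484 m, so the parallel axis theorem gives I = 0.6606 + (5.64)(0.484)² = 1.9818 kg m².
Thin rod: I_cm = (1/12)ML² = (1/12)(5.52)(0.716)² = 0.23582 kg m²; centre at d = 0.484 + 0.484 + 0.358 = 1.326 m, so the parallel axis theorem gives I = 0.23582 + (5.52)(1.326)² = 9.9415 kg m².
Total I = 1.9818 + 9.9415 = 11.923 kg m².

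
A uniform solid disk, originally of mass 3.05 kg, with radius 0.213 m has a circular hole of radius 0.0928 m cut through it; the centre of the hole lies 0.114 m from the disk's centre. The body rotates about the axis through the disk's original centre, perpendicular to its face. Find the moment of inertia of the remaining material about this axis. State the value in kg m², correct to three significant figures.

Unpierced body about its centre: I₀ = (1/2)MR² = (1/2)(3.05)(0.213)² = 0.069188 kg m².
The removed disk has mass m = M·(r/R)² = (3.05)(0.0928/0.213)² = 0.57894 kg (same uniform areal density).
Its moment of inertia about the rotation axis (parallel-axis theorem): I_hole = (1/2)mr² + md² = (1/2)(0.57894)(0.0928)² + (0.57894)(0.114)² = 0.010017 kg m².
Treating the hole as negative mass, I = I₀ − I_hole = 0.069188 − 0.010017 = 0.059171 kg m².

0.0592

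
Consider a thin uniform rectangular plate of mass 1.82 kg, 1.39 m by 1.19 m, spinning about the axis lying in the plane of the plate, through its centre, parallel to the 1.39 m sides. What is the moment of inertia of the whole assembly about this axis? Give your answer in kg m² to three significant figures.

I_cm = (1/12)Mb² = (1/12)(1.82)(1.19)² = 0.21478 kg m²; axis through the centre, so I = 0.21478 kg m².

0.215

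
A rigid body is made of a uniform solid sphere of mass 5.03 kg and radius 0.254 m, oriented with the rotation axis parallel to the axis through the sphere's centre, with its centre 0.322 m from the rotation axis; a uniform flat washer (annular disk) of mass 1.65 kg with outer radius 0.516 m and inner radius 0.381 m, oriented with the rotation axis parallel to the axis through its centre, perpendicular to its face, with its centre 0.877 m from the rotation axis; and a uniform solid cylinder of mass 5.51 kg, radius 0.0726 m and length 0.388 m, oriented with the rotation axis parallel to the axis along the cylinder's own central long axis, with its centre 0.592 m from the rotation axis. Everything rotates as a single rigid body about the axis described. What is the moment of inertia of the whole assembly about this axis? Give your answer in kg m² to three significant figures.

Solid sphere: I_cm = (2/5)MR² = (2/5)(5.03)(0.254)² = 0.12981 kg m²; centre at d = 0.322 m, so I = I_cm + Md² gives I = 0.12981 + (5.03)(0.322)² = 0.65134 kg m².
Annular disk: I_cm = (1/2)M(R²+r²) = (1/2)(1.65)[(0.516)² + (0.381)²] = 0.33942 kg m²; centre at d = 0.877 m, so I = I_cm + Md² gives I = 0.33942 + (1.65)(0.877)² = 1.6085 kg m².
Solid cylinder: I_cm = (1/2)MR² = (1/2)(5.51)(0.0726)² = 0.014521 kg m²; centre at d = 0.592 m, so I = I_cm + Md² gives I = 0.014521 + (5.51)(0.592)² = 1.9456 kg m².
Total I = 0.65134 + 1.6085 + 1.9456 = 4.2054 kg m².

4.21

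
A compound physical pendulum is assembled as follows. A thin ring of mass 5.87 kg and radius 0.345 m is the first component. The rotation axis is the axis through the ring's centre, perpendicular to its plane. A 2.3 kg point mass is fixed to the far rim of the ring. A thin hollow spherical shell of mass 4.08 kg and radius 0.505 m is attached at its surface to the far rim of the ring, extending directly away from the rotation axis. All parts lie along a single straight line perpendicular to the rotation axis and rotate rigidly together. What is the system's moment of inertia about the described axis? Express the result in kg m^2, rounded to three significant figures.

4.61

Thin ring: I_cm = MR² = (5.87)(0.345)² = 0.69868 kg m^2; axis through the centre, so I = 0.69868 kg m^2.
Point mass: I_cm = 0; centre at d = 0.345 m, so I = I_cm + Md² gives I = 0 + (2.3)(0.345)² = 0.27376 kg m^2.
Spherical shell: I_cm = (2/3)MR² = (2/3)(4.08)(0.505)² = 0.69367 kg m^2; centre at d = 0.345 + 0.505 = 0.85 m, so I = I_cm + Md² gives I = 0.69367 + (4.08)(0.85)² = 3.6415 kg m^2.
Total I = 0.69868 + 0.27376 + 3.6415 = 4.6139 kg m^2.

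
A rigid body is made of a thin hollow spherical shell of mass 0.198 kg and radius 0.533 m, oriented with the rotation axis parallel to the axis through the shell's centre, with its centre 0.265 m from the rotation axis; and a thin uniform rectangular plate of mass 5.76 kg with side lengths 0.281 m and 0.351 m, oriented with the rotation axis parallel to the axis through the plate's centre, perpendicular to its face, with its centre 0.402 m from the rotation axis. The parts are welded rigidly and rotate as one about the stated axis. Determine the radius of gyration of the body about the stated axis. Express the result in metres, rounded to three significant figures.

Spherical shell: I_cm = (2/3)MR² = (2/3)(0.198)(0.533)² = 0.0375 kg m²; centre at d = 0.265 m, so the parallel axis theorem gives I = 0.0375 + (0.198)(0.265)² = 0.051404 kg m².
Rectangular plate: I_cm = (1/12)M(a²+b²) = (1/12)(5.76)[(0.281)² + (0.351)²] = 0.097038 kg m²; centre at d = 0.402 m, so the parallel axis theorem gives I = 0.097038 + (5.76)(0.402)² = 1.0279 kg m².
Total I = 1.0793 kg m²; total mass M = 5.958 kg.
k = √(I/M) = √(1.0793/5.958) = 0.42562 m.

0.426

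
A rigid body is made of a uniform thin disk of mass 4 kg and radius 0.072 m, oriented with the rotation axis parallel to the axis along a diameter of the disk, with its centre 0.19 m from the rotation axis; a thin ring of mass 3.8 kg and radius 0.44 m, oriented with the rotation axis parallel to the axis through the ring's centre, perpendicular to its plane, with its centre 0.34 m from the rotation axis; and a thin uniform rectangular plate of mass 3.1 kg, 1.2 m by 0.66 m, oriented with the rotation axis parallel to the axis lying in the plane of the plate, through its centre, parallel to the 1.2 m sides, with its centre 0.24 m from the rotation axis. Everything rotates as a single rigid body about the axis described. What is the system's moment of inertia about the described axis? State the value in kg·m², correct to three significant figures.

1.62

Thin disk: I_cm = (1/4)MR² = (1/4)(4)(0.072)² = 0.005184 kg·m²; centre at d = 0.19 m, so the parallel axis theorem gives I = 0.005184 + (4)(0.19)² = 0.14958 kg·m².
Thin ring: I_cm = MR² = (3.8)(0.44)² = 0.73568 kg·m²; centre at d = 0.34 m, so the parallel axis theorem gives I = 0.73568 + (3.8)(0.34)² = 1.175 kg·m².
Rectangular plate: I_cm = (1/12)Mb² = (1/12)(3.1)(0.66)² = 0.11253 kg·m²; centre at d = 0.24 m, so the parallel axis theorem gives I = 0.11253 + (3.1)(0.24)² = 0.29109 kg·m².
Total I = 0.14958 + 1.175 + 0.29109 = 1.6156 kg·m².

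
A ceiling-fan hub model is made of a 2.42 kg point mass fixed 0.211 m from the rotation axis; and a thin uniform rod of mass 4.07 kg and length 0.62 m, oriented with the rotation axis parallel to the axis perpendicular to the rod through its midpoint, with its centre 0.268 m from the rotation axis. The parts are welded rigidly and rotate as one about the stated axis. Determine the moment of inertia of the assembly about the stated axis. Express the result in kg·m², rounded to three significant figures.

Point mass: I_cm = 0; centre at d = 0.211 m, so the parallel axis theorem gives I = 0 + (2.42)(0.211)² = 0.10774 kg·m².
Thin rod: I_cm = (1/12)ML² = (1/12)(4.07)(0.62)² = 0.13038 kg·m²; centre at d = 0.268 m, so the parallel axis theorem gives I = 0.13038 + (4.07)(0.268)² = 0.4227 kg·m².
Total I = 0.10774 + 0.4227 = 0.53044 kg·m².

0.530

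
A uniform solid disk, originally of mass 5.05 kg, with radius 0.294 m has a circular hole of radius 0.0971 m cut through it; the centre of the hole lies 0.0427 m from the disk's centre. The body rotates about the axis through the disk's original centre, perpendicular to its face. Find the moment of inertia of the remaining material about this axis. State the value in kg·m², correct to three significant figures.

Unpierced body about its centre: I₀ = (1/2)MR² = (1/2)(5.05)(0.294)² = 0.21825 kg·m².
The removed disk has mass m = M·(r/R)² = (5.05)(0.0971/0.294)² = 0.55085 kg (same uniform areal density).
Its moment of inertia about the rotation axis (parallel-axis theorem): I_hole = (1/2)mr² + md² = (1/2)(0.55085)(0.0971)² + (0.55085)(0.0427)² = 0.0036012 kg·m².
Treating the hole as negative mass, I = I₀ − I_hole = 0.21825 − 0.0036012 = 0.21465 kg·m².

0.215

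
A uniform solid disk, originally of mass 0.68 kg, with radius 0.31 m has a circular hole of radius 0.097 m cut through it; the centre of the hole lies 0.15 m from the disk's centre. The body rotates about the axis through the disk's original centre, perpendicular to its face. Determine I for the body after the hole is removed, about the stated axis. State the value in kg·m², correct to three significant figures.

0.0309

Unpierced body about its centre: I₀ = (1/2)MR² = (1/2)(0.68)(0.31)² = 0.032674 kg·m².
The removed disk has mass m = M·(r/R)² = (0.68)(0.097/0.31)² = 0.066578 kg (same uniform areal density).
Its moment of inertia about the rotation axis (parallel-axis theorem): I_hole = (1/2)mr² + md² = (1/2)(0.066578)(0.097)² + (0.066578)(0.15)² = 0.0018112 kg·m².
Treating the hole as negative mass, I = I₀ − I_hole = 0.032674 − 0.0018112 = 0.030863 kg·m².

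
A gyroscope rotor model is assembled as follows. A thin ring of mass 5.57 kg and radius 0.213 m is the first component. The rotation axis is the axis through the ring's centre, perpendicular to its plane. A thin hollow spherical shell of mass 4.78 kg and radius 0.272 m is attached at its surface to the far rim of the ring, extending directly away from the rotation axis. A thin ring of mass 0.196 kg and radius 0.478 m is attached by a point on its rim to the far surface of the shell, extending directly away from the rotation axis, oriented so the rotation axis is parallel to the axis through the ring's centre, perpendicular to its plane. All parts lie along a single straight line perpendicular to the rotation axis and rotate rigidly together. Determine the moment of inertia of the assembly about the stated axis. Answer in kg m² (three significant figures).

Thin ring: I_cm = MR² = (5.57)(0.213)² = 0.25271 kg m²; axis through the centre, so I = 0.25271 kg m².
Spherical shell: I_cm = (2/3)MR² = (2/3)(4.78)(0.272)² = 0.23576 kg m²; centre at d = 0.213 + 0.272 = 0.485 m, so the parallel axis theorem gives I = 0.23576 + (4.78)(0.485)² = 1.3601 kg m².
Thin ring: I_cm = MR² = (0.196)(0.478)² = 0.044783 kg m²; centre at d = 0.213 + 0.272 + 0.272 + 0.478 = 1.235 m, so the parallel axis theorem gives I = 0.044783 + (0.196)(1.235)² = 0.34373 kg m².
Total I = 0.25271 + 1.3601 + 0.34373 = 1.9566 kg m².

1.96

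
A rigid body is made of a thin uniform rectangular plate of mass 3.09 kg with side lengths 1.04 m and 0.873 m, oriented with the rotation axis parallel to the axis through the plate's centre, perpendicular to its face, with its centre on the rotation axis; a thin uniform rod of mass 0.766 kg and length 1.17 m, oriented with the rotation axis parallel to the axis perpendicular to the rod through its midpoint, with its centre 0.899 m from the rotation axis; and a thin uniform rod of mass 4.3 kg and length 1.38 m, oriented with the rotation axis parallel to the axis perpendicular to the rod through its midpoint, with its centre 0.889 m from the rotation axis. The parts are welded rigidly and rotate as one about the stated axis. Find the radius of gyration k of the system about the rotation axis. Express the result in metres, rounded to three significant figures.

0.803

Rectangular plate: I_cm = (1/12)M(a²+b²) = (1/12)(3.09)[(1.04)² + (0.873)²] = 0.47476 kg m^2; axis through the centre, so I = 0.47476 kg m^2.
Thin rod: I_cm = (1/12)ML² = (1/12)(0.766)(1.17)² = 0.087381 kg m^2; centre at d = 0.899 m, so the parallel axis theorem gives I = 0.087381 + (0.766)(0.899)² = 0.70646 kg m^2.
Thin rod: I_cm = (1/12)ML² = (1/12)(4.3)(1.38)² = 0.68241 kg m^2; centre at d = 0.889 m, so the parallel axis theorem gives I = 0.68241 + (4.3)(0.889)² = 4.0808 kg m^2.
Total I = 5.262 kg m^2; total mass M = 8.156 kg.
k = √(I/M) = √(5.262/8.156) = 0.80323 m.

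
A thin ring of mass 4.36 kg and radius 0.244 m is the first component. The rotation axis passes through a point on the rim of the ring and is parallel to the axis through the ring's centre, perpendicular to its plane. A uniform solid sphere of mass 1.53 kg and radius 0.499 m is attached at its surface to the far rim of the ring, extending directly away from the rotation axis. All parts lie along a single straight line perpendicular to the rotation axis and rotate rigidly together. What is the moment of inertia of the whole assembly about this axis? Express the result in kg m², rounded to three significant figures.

2.16

Thin ring: I_cm = MR² = (4.36)(0.244)² = 0.25958 kg m²; centre at d = 0.244 m, so I = I_cm + Md² gives I = 0.25958 + (4.36)(0.244)² = 0.51915 kg m².
Solid sphere: I_cm = (2/5)MR² = (2/5)(1.53)(0.499)² = 0.15239 kg m²; centre at d = 0.244 + 0.244 + 0.499 = 0.987 m, so I = I_cm + Md² gives I = 0.15239 + (1.53)(0.987)² = 1.6429 kg m².
Total I = 0.51915 + 1.6429 = 2.162 kg m².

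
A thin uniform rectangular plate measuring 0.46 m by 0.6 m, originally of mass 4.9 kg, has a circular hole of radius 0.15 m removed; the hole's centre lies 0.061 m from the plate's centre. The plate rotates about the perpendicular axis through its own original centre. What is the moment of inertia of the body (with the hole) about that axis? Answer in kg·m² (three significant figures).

0.215

Unpierced body about its centre: I₀ = (1/12)M(a²+b²) = (1/12)(4.9)[(0.46)² + (0.6)²] = 0.2334 kg·m².
The removed disk has mass m = M·πr²/(ab) = (4.9)·π(0.15)²/(0.46·0.6) = 1.2549 kg (same uniform areal density).
Its moment of inertia about the rotation axis (parallel-axis theorem): I_hole = (1/2)mr² + md² = (1/2)(1.2549)(0.15)² + (1.2549)(0.061)² = 0.018788 kg·m².
Treating the hole as negative mass, I = I₀ − I_hole = 0.2334 − 0.018788 = 0.21462 kg·m².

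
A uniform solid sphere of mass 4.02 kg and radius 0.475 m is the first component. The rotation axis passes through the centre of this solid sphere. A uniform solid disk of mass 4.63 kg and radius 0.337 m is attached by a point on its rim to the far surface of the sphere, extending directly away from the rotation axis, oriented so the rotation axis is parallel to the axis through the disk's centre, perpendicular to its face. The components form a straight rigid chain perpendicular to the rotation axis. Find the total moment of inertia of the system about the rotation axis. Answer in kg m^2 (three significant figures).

Solid sphere: I_cm = (2/5)MR² = (2/5)(4.02)(0.475)² = 0.3628 kg m^2; axis through the centre, so I = 0.3628 kg m^2.
Solid disk: I_cm = (1/2)MR² = (1/2)(4.63)(0.337)² = 0.26291 kg m^2; centre at d = 0.475 + 0.337 = 0.812 m, so the parallel axis theorem gives I = 0.26291 + (4.63)(0.812)² = 3.3157 kg m^2.
Total I = 0.3628 + 3.3157 = 3.6785 kg m^2.

3.68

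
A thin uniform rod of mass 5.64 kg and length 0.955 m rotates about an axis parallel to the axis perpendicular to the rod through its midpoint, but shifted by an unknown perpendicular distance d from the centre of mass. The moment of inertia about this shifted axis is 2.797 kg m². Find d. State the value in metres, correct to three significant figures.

0.648

About the centre-of-mass axis, I_cm = (1/12)ML² = (1/12)(5.64)(0.955)² = 0.42865 kg m².
Parallel axis theorem: I = I_cm + Md², so Md² = 2.797 − 0.42865 = 2.3683 kg m².
d = √(2.3683 / 5.64) = 0.64801 m.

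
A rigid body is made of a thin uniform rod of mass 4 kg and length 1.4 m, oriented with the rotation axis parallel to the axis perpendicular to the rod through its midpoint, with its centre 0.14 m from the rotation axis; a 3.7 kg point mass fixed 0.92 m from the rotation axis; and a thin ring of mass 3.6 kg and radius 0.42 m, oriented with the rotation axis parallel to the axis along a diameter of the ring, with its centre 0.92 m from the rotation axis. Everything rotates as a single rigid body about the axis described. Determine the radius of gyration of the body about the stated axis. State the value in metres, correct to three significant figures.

Thin rod: I_cm = (1/12)ML² = (1/12)(4)(1.4)² = 0.65333 kg m^2; centre at d = 0.14 m, so the parallel axis theorem gives I = 0.65333 + (4)(0.14)² = 0.73173 kg m^2.
Point mass: I_cm = 0; centre at d = 0.92 m, so the parallel axis theorem gives I = 0 + (3.7)(0.92)² = 3.1317 kg m^2.
Thin ring: I_cm = (1/2)MR² = (1/2)(3.6)(0.42)² = 0.31752 kg m^2; centre at d = 0.92 m, so the parallel axis theorem gives I = 0.31752 + (3.6)(0.92)² = 3.3646 kg m^2.
Total I = 7.228 kg m^2; total mass M = 11.3 kg.
k = √(I/M) = √(7.228/11.3) = 0.79978 m.

0.800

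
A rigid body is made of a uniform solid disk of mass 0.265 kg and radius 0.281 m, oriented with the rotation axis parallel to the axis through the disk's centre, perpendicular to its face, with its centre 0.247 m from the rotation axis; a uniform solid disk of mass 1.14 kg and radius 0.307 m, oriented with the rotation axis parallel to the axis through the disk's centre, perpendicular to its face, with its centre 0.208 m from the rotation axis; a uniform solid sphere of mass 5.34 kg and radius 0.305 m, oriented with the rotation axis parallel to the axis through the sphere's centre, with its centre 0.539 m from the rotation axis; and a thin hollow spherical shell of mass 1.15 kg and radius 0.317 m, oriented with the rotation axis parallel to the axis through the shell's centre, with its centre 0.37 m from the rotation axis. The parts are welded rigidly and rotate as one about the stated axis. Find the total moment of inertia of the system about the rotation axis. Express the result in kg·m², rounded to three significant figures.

Solid disk: I_cm = (1/2)MR² = (1/2)(0.265)(0.281)² = 0.010462 kg·m²; centre at d = 0.247 m, so I = I_cm + Md² gives I = 0.010462 + (0.265)(0.247)² = 0.02663 kg·m².
Solid disk: I_cm = (1/2)MR² = (1/2)(1.14)(0.307)² = 0.053722 kg·m²; centre at d = 0.208 m, so I = I_cm + Md² gives I = 0.053722 + (1.14)(0.208)² = 0.10304 kg·m².
Solid sphere: I_cm = (2/5)MR² = (2/5)(5.34)(0.305)² = 0.1987 kg·m²; centre at d = 0.539 m, so I = I_cm + Md² gives I = 0.1987 + (5.34)(0.539)² = 1.7501 kg·m².
Spherical shell: I_cm = (2/3)MR² = (2/3)(1.15)(0.317)² = 0.077042 kg·m²; centre at d = 0.37 m, so I = I_cm + Md² gives I = 0.077042 + (1.15)(0.37)² = 0.23448 kg·m².
Total I = 0.02663 + 0.10304 + 1.7501 + 0.23448 = 2.1142 kg·m².

2.11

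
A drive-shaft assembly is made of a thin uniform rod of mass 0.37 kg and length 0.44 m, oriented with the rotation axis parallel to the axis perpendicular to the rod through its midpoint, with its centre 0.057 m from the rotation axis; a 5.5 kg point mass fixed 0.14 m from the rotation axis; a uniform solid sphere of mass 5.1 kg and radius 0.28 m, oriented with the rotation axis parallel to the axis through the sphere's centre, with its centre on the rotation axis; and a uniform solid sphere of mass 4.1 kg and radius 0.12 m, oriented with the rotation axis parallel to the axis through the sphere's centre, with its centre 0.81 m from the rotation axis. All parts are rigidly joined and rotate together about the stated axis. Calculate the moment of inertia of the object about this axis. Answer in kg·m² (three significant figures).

2.99

Thin rod: I_cm = (1/12)ML² = (1/12)(0.37)(0.44)² = 0.0059693 kg·m²; centre at d = 0.057 m, so I = I_cm + Md² gives I = 0.0059693 + (0.37)(0.057)² = 0.0071715 kg·m².
Point mass: I_cm = 0; centre at d = 0.14 m, so I = I_cm + Md² gives I = 0 + (5.5)(0.14)² = 0.1078 kg·m².
Solid sphere: I_cm = (2/5)MR² = (2/5)(5.1)(0.28)² = 0.15994 kg·m²; axis through the centre, so I = 0.15994 kg·m².
Solid sphere: I_cm = (2/5)MR² = (2/5)(4.1)(0.12)² = 0.023616 kg·m²; centre at d = 0.81 m, so I = I_cm + Md² gives I = 0.023616 + (4.1)(0.81)² = 2.7136 kg·m².
Total I = 0.0071715 + 0.1078 + 0.15994 + 2.7136 = 2.9885 kg·m².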